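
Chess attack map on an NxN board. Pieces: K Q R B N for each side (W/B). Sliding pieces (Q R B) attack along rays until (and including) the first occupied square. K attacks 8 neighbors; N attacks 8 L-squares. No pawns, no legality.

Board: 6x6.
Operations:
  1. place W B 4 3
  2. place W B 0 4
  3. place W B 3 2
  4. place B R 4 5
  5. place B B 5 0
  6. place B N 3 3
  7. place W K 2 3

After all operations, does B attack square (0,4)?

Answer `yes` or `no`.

Answer: no

Derivation:
Op 1: place WB@(4,3)
Op 2: place WB@(0,4)
Op 3: place WB@(3,2)
Op 4: place BR@(4,5)
Op 5: place BB@(5,0)
Op 6: place BN@(3,3)
Op 7: place WK@(2,3)
Per-piece attacks for B:
  BN@(3,3): attacks (4,5) (5,4) (2,5) (1,4) (4,1) (5,2) (2,1) (1,2)
  BR@(4,5): attacks (4,4) (4,3) (5,5) (3,5) (2,5) (1,5) (0,5) [ray(0,-1) blocked at (4,3)]
  BB@(5,0): attacks (4,1) (3,2) [ray(-1,1) blocked at (3,2)]
B attacks (0,4): no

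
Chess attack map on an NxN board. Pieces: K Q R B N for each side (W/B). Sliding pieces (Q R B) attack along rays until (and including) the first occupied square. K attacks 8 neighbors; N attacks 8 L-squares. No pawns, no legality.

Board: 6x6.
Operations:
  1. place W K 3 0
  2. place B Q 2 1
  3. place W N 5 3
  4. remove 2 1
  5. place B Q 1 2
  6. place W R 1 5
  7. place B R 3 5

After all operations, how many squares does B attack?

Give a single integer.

Op 1: place WK@(3,0)
Op 2: place BQ@(2,1)
Op 3: place WN@(5,3)
Op 4: remove (2,1)
Op 5: place BQ@(1,2)
Op 6: place WR@(1,5)
Op 7: place BR@(3,5)
Per-piece attacks for B:
  BQ@(1,2): attacks (1,3) (1,4) (1,5) (1,1) (1,0) (2,2) (3,2) (4,2) (5,2) (0,2) (2,3) (3,4) (4,5) (2,1) (3,0) (0,3) (0,1) [ray(0,1) blocked at (1,5); ray(1,-1) blocked at (3,0)]
  BR@(3,5): attacks (3,4) (3,3) (3,2) (3,1) (3,0) (4,5) (5,5) (2,5) (1,5) [ray(0,-1) blocked at (3,0); ray(-1,0) blocked at (1,5)]
Union (21 distinct): (0,1) (0,2) (0,3) (1,0) (1,1) (1,3) (1,4) (1,5) (2,1) (2,2) (2,3) (2,5) (3,0) (3,1) (3,2) (3,3) (3,4) (4,2) (4,5) (5,2) (5,5)

Answer: 21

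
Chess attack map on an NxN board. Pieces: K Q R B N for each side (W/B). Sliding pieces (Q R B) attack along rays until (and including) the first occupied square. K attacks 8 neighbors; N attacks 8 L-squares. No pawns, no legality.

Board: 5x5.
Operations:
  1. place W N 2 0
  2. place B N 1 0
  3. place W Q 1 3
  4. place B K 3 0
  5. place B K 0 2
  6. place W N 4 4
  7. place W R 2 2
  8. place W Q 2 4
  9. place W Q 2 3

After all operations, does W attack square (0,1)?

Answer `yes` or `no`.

Answer: yes

Derivation:
Op 1: place WN@(2,0)
Op 2: place BN@(1,0)
Op 3: place WQ@(1,3)
Op 4: place BK@(3,0)
Op 5: place BK@(0,2)
Op 6: place WN@(4,4)
Op 7: place WR@(2,2)
Op 8: place WQ@(2,4)
Op 9: place WQ@(2,3)
Per-piece attacks for W:
  WQ@(1,3): attacks (1,4) (1,2) (1,1) (1,0) (2,3) (0,3) (2,4) (2,2) (0,4) (0,2) [ray(0,-1) blocked at (1,0); ray(1,0) blocked at (2,3); ray(1,1) blocked at (2,4); ray(1,-1) blocked at (2,2); ray(-1,-1) blocked at (0,2)]
  WN@(2,0): attacks (3,2) (4,1) (1,2) (0,1)
  WR@(2,2): attacks (2,3) (2,1) (2,0) (3,2) (4,2) (1,2) (0,2) [ray(0,1) blocked at (2,3); ray(0,-1) blocked at (2,0); ray(-1,0) blocked at (0,2)]
  WQ@(2,3): attacks (2,4) (2,2) (3,3) (4,3) (1,3) (3,4) (3,2) (4,1) (1,4) (1,2) (0,1) [ray(0,1) blocked at (2,4); ray(0,-1) blocked at (2,2); ray(-1,0) blocked at (1,3)]
  WQ@(2,4): attacks (2,3) (3,4) (4,4) (1,4) (0,4) (3,3) (4,2) (1,3) [ray(0,-1) blocked at (2,3); ray(1,0) blocked at (4,4); ray(-1,-1) blocked at (1,3)]
  WN@(4,4): attacks (3,2) (2,3)
W attacks (0,1): yes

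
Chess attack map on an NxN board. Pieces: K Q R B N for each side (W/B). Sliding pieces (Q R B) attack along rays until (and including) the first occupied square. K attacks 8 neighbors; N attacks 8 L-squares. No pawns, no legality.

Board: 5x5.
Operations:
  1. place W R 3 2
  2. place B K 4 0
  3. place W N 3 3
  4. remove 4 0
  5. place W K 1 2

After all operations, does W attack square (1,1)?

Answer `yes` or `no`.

Answer: yes

Derivation:
Op 1: place WR@(3,2)
Op 2: place BK@(4,0)
Op 3: place WN@(3,3)
Op 4: remove (4,0)
Op 5: place WK@(1,2)
Per-piece attacks for W:
  WK@(1,2): attacks (1,3) (1,1) (2,2) (0,2) (2,3) (2,1) (0,3) (0,1)
  WR@(3,2): attacks (3,3) (3,1) (3,0) (4,2) (2,2) (1,2) [ray(0,1) blocked at (3,3); ray(-1,0) blocked at (1,2)]
  WN@(3,3): attacks (1,4) (4,1) (2,1) (1,2)
W attacks (1,1): yes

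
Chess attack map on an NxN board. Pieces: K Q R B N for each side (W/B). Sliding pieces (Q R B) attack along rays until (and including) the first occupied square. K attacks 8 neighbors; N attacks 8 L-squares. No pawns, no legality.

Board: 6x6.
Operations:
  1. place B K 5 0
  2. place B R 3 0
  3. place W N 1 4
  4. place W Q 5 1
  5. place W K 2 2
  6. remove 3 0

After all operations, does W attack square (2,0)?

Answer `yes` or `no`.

Op 1: place BK@(5,0)
Op 2: place BR@(3,0)
Op 3: place WN@(1,4)
Op 4: place WQ@(5,1)
Op 5: place WK@(2,2)
Op 6: remove (3,0)
Per-piece attacks for W:
  WN@(1,4): attacks (3,5) (2,2) (3,3) (0,2)
  WK@(2,2): attacks (2,3) (2,1) (3,2) (1,2) (3,3) (3,1) (1,3) (1,1)
  WQ@(5,1): attacks (5,2) (5,3) (5,4) (5,5) (5,0) (4,1) (3,1) (2,1) (1,1) (0,1) (4,2) (3,3) (2,4) (1,5) (4,0) [ray(0,-1) blocked at (5,0)]
W attacks (2,0): no

Answer: no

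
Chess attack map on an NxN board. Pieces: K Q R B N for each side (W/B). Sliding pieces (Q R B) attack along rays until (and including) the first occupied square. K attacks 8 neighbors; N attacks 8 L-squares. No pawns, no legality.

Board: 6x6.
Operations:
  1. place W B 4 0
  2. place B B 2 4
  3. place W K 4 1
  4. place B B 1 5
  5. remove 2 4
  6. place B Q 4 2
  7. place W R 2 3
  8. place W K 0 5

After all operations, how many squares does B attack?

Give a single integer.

Op 1: place WB@(4,0)
Op 2: place BB@(2,4)
Op 3: place WK@(4,1)
Op 4: place BB@(1,5)
Op 5: remove (2,4)
Op 6: place BQ@(4,2)
Op 7: place WR@(2,3)
Op 8: place WK@(0,5)
Per-piece attacks for B:
  BB@(1,5): attacks (2,4) (3,3) (4,2) (0,4) [ray(1,-1) blocked at (4,2)]
  BQ@(4,2): attacks (4,3) (4,4) (4,5) (4,1) (5,2) (3,2) (2,2) (1,2) (0,2) (5,3) (5,1) (3,3) (2,4) (1,5) (3,1) (2,0) [ray(0,-1) blocked at (4,1); ray(-1,1) blocked at (1,5)]
Union (18 distinct): (0,2) (0,4) (1,2) (1,5) (2,0) (2,2) (2,4) (3,1) (3,2) (3,3) (4,1) (4,2) (4,3) (4,4) (4,5) (5,1) (5,2) (5,3)

Answer: 18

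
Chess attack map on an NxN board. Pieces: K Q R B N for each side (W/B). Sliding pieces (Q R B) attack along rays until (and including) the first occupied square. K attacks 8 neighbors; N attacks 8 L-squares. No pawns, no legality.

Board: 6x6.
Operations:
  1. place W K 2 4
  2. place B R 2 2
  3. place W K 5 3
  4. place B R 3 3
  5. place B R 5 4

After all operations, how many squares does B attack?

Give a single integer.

Answer: 19

Derivation:
Op 1: place WK@(2,4)
Op 2: place BR@(2,2)
Op 3: place WK@(5,3)
Op 4: place BR@(3,3)
Op 5: place BR@(5,4)
Per-piece attacks for B:
  BR@(2,2): attacks (2,3) (2,4) (2,1) (2,0) (3,2) (4,2) (5,2) (1,2) (0,2) [ray(0,1) blocked at (2,4)]
  BR@(3,3): attacks (3,4) (3,5) (3,2) (3,1) (3,0) (4,3) (5,3) (2,3) (1,3) (0,3) [ray(1,0) blocked at (5,3)]
  BR@(5,4): attacks (5,5) (5,3) (4,4) (3,4) (2,4) [ray(0,-1) blocked at (5,3); ray(-1,0) blocked at (2,4)]
Union (19 distinct): (0,2) (0,3) (1,2) (1,3) (2,0) (2,1) (2,3) (2,4) (3,0) (3,1) (3,2) (3,4) (3,5) (4,2) (4,3) (4,4) (5,2) (5,3) (5,5)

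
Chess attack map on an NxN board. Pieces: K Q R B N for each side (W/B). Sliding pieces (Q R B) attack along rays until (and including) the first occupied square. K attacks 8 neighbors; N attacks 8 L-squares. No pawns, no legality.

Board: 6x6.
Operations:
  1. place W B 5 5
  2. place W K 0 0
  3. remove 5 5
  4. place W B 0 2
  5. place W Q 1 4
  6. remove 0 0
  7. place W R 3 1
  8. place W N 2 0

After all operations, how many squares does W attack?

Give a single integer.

Answer: 24

Derivation:
Op 1: place WB@(5,5)
Op 2: place WK@(0,0)
Op 3: remove (5,5)
Op 4: place WB@(0,2)
Op 5: place WQ@(1,4)
Op 6: remove (0,0)
Op 7: place WR@(3,1)
Op 8: place WN@(2,0)
Per-piece attacks for W:
  WB@(0,2): attacks (1,3) (2,4) (3,5) (1,1) (2,0) [ray(1,-1) blocked at (2,0)]
  WQ@(1,4): attacks (1,5) (1,3) (1,2) (1,1) (1,0) (2,4) (3,4) (4,4) (5,4) (0,4) (2,5) (2,3) (3,2) (4,1) (5,0) (0,5) (0,3)
  WN@(2,0): attacks (3,2) (4,1) (1,2) (0,1)
  WR@(3,1): attacks (3,2) (3,3) (3,4) (3,5) (3,0) (4,1) (5,1) (2,1) (1,1) (0,1)
Union (24 distinct): (0,1) (0,3) (0,4) (0,5) (1,0) (1,1) (1,2) (1,3) (1,5) (2,0) (2,1) (2,3) (2,4) (2,5) (3,0) (3,2) (3,3) (3,4) (3,5) (4,1) (4,4) (5,0) (5,1) (5,4)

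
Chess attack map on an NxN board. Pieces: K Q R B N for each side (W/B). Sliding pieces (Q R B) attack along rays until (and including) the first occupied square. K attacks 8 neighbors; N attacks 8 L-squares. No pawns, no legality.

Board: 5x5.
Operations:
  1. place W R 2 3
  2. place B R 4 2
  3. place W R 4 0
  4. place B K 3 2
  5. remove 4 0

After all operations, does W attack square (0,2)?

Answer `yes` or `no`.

Answer: no

Derivation:
Op 1: place WR@(2,3)
Op 2: place BR@(4,2)
Op 3: place WR@(4,0)
Op 4: place BK@(3,2)
Op 5: remove (4,0)
Per-piece attacks for W:
  WR@(2,3): attacks (2,4) (2,2) (2,1) (2,0) (3,3) (4,3) (1,3) (0,3)
W attacks (0,2): no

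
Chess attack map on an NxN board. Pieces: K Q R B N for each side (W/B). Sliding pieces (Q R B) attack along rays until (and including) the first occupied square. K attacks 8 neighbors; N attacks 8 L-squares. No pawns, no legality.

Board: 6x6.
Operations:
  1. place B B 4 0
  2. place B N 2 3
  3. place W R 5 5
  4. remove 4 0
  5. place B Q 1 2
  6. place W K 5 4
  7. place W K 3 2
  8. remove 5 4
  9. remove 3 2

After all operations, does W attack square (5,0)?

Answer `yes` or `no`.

Answer: yes

Derivation:
Op 1: place BB@(4,0)
Op 2: place BN@(2,3)
Op 3: place WR@(5,5)
Op 4: remove (4,0)
Op 5: place BQ@(1,2)
Op 6: place WK@(5,4)
Op 7: place WK@(3,2)
Op 8: remove (5,4)
Op 9: remove (3,2)
Per-piece attacks for W:
  WR@(5,5): attacks (5,4) (5,3) (5,2) (5,1) (5,0) (4,5) (3,5) (2,5) (1,5) (0,5)
W attacks (5,0): yes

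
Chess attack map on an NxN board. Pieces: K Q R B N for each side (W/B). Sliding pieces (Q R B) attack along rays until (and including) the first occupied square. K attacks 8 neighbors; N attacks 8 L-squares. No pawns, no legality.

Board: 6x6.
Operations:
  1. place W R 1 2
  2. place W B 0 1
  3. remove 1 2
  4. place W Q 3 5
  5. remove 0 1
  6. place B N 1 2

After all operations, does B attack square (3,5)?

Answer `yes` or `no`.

Answer: no

Derivation:
Op 1: place WR@(1,2)
Op 2: place WB@(0,1)
Op 3: remove (1,2)
Op 4: place WQ@(3,5)
Op 5: remove (0,1)
Op 6: place BN@(1,2)
Per-piece attacks for B:
  BN@(1,2): attacks (2,4) (3,3) (0,4) (2,0) (3,1) (0,0)
B attacks (3,5): no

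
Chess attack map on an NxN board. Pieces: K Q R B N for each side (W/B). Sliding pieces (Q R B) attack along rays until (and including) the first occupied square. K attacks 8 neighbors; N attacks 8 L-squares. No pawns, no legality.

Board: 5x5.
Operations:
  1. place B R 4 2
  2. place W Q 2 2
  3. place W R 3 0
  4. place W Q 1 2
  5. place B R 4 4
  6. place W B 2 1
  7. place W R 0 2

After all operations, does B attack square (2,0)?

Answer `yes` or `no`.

Answer: no

Derivation:
Op 1: place BR@(4,2)
Op 2: place WQ@(2,2)
Op 3: place WR@(3,0)
Op 4: place WQ@(1,2)
Op 5: place BR@(4,4)
Op 6: place WB@(2,1)
Op 7: place WR@(0,2)
Per-piece attacks for B:
  BR@(4,2): attacks (4,3) (4,4) (4,1) (4,0) (3,2) (2,2) [ray(0,1) blocked at (4,4); ray(-1,0) blocked at (2,2)]
  BR@(4,4): attacks (4,3) (4,2) (3,4) (2,4) (1,4) (0,4) [ray(0,-1) blocked at (4,2)]
B attacks (2,0): no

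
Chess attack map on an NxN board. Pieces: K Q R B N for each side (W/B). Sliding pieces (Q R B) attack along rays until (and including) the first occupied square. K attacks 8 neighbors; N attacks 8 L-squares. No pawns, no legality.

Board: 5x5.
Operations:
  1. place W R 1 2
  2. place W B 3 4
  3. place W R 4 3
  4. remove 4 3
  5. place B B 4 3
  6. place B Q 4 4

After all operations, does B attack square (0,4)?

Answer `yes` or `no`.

Answer: no

Derivation:
Op 1: place WR@(1,2)
Op 2: place WB@(3,4)
Op 3: place WR@(4,3)
Op 4: remove (4,3)
Op 5: place BB@(4,3)
Op 6: place BQ@(4,4)
Per-piece attacks for B:
  BB@(4,3): attacks (3,4) (3,2) (2,1) (1,0) [ray(-1,1) blocked at (3,4)]
  BQ@(4,4): attacks (4,3) (3,4) (3,3) (2,2) (1,1) (0,0) [ray(0,-1) blocked at (4,3); ray(-1,0) blocked at (3,4)]
B attacks (0,4): no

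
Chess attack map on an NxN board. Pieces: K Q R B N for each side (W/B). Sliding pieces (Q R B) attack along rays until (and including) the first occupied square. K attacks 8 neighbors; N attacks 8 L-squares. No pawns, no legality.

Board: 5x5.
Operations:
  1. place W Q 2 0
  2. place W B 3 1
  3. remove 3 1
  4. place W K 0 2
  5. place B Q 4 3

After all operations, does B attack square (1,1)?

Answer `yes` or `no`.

Op 1: place WQ@(2,0)
Op 2: place WB@(3,1)
Op 3: remove (3,1)
Op 4: place WK@(0,2)
Op 5: place BQ@(4,3)
Per-piece attacks for B:
  BQ@(4,3): attacks (4,4) (4,2) (4,1) (4,0) (3,3) (2,3) (1,3) (0,3) (3,4) (3,2) (2,1) (1,0)
B attacks (1,1): no

Answer: no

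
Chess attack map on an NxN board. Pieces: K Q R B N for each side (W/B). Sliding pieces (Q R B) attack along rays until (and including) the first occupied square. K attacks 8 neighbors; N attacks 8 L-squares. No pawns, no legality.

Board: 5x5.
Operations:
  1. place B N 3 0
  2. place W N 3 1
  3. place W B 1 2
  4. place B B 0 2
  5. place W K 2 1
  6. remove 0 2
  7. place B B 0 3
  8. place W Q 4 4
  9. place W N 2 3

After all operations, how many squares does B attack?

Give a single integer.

Op 1: place BN@(3,0)
Op 2: place WN@(3,1)
Op 3: place WB@(1,2)
Op 4: place BB@(0,2)
Op 5: place WK@(2,1)
Op 6: remove (0,2)
Op 7: place BB@(0,3)
Op 8: place WQ@(4,4)
Op 9: place WN@(2,3)
Per-piece attacks for B:
  BB@(0,3): attacks (1,4) (1,2) [ray(1,-1) blocked at (1,2)]
  BN@(3,0): attacks (4,2) (2,2) (1,1)
Union (5 distinct): (1,1) (1,2) (1,4) (2,2) (4,2)

Answer: 5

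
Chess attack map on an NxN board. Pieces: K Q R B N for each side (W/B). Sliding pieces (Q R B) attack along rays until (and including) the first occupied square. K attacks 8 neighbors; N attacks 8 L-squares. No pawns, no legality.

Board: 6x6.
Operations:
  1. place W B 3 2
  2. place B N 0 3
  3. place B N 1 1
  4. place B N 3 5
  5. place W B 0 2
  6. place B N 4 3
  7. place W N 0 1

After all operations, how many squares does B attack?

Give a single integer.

Answer: 15

Derivation:
Op 1: place WB@(3,2)
Op 2: place BN@(0,3)
Op 3: place BN@(1,1)
Op 4: place BN@(3,5)
Op 5: place WB@(0,2)
Op 6: place BN@(4,3)
Op 7: place WN@(0,1)
Per-piece attacks for B:
  BN@(0,3): attacks (1,5) (2,4) (1,1) (2,2)
  BN@(1,1): attacks (2,3) (3,2) (0,3) (3,0)
  BN@(3,5): attacks (4,3) (5,4) (2,3) (1,4)
  BN@(4,3): attacks (5,5) (3,5) (2,4) (5,1) (3,1) (2,2)
Union (15 distinct): (0,3) (1,1) (1,4) (1,5) (2,2) (2,3) (2,4) (3,0) (3,1) (3,2) (3,5) (4,3) (5,1) (5,4) (5,5)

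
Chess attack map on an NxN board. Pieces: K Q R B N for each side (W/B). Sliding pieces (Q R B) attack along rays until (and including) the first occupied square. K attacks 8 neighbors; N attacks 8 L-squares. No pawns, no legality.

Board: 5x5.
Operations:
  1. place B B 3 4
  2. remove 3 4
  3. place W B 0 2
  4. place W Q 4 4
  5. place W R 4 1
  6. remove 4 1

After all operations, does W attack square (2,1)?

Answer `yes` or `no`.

Answer: no

Derivation:
Op 1: place BB@(3,4)
Op 2: remove (3,4)
Op 3: place WB@(0,2)
Op 4: place WQ@(4,4)
Op 5: place WR@(4,1)
Op 6: remove (4,1)
Per-piece attacks for W:
  WB@(0,2): attacks (1,3) (2,4) (1,1) (2,0)
  WQ@(4,4): attacks (4,3) (4,2) (4,1) (4,0) (3,4) (2,4) (1,4) (0,4) (3,3) (2,2) (1,1) (0,0)
W attacks (2,1): no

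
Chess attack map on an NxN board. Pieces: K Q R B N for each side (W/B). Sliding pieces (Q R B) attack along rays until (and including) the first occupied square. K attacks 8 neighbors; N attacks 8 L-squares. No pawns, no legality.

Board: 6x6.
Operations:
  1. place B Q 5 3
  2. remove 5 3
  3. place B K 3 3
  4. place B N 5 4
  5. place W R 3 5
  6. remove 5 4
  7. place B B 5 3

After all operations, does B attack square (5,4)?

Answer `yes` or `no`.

Answer: no

Derivation:
Op 1: place BQ@(5,3)
Op 2: remove (5,3)
Op 3: place BK@(3,3)
Op 4: place BN@(5,4)
Op 5: place WR@(3,5)
Op 6: remove (5,4)
Op 7: place BB@(5,3)
Per-piece attacks for B:
  BK@(3,3): attacks (3,4) (3,2) (4,3) (2,3) (4,4) (4,2) (2,4) (2,2)
  BB@(5,3): attacks (4,4) (3,5) (4,2) (3,1) (2,0) [ray(-1,1) blocked at (3,5)]
B attacks (5,4): no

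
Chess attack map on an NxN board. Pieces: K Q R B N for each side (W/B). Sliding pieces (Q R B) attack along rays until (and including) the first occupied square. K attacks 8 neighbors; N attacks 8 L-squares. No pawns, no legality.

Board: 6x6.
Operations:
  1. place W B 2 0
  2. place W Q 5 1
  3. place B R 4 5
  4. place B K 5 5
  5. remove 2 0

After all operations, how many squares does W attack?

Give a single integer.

Op 1: place WB@(2,0)
Op 2: place WQ@(5,1)
Op 3: place BR@(4,5)
Op 4: place BK@(5,5)
Op 5: remove (2,0)
Per-piece attacks for W:
  WQ@(5,1): attacks (5,2) (5,3) (5,4) (5,5) (5,0) (4,1) (3,1) (2,1) (1,1) (0,1) (4,2) (3,3) (2,4) (1,5) (4,0) [ray(0,1) blocked at (5,5)]
Union (15 distinct): (0,1) (1,1) (1,5) (2,1) (2,4) (3,1) (3,3) (4,0) (4,1) (4,2) (5,0) (5,2) (5,3) (5,4) (5,5)

Answer: 15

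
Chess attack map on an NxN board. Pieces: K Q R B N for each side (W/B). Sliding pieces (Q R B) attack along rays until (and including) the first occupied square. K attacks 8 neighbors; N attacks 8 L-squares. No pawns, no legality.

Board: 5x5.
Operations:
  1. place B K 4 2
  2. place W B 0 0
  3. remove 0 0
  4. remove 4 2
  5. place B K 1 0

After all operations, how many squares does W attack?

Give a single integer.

Answer: 0

Derivation:
Op 1: place BK@(4,2)
Op 2: place WB@(0,0)
Op 3: remove (0,0)
Op 4: remove (4,2)
Op 5: place BK@(1,0)
Per-piece attacks for W:
Union (0 distinct): (none)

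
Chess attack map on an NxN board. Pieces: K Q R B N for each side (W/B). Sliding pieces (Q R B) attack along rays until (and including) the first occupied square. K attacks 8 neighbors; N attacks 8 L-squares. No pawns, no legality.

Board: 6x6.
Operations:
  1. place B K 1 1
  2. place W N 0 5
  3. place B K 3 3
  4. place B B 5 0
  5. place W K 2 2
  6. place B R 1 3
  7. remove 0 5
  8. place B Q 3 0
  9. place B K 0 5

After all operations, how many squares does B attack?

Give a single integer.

Answer: 27

Derivation:
Op 1: place BK@(1,1)
Op 2: place WN@(0,5)
Op 3: place BK@(3,3)
Op 4: place BB@(5,0)
Op 5: place WK@(2,2)
Op 6: place BR@(1,3)
Op 7: remove (0,5)
Op 8: place BQ@(3,0)
Op 9: place BK@(0,5)
Per-piece attacks for B:
  BK@(0,5): attacks (0,4) (1,5) (1,4)
  BK@(1,1): attacks (1,2) (1,0) (2,1) (0,1) (2,2) (2,0) (0,2) (0,0)
  BR@(1,3): attacks (1,4) (1,5) (1,2) (1,1) (2,3) (3,3) (0,3) [ray(0,-1) blocked at (1,1); ray(1,0) blocked at (3,3)]
  BQ@(3,0): attacks (3,1) (3,2) (3,3) (4,0) (5,0) (2,0) (1,0) (0,0) (4,1) (5,2) (2,1) (1,2) (0,3) [ray(0,1) blocked at (3,3); ray(1,0) blocked at (5,0)]
  BK@(3,3): attacks (3,4) (3,2) (4,3) (2,3) (4,4) (4,2) (2,4) (2,2)
  BB@(5,0): attacks (4,1) (3,2) (2,3) (1,4) (0,5) [ray(-1,1) blocked at (0,5)]
Union (27 distinct): (0,0) (0,1) (0,2) (0,3) (0,4) (0,5) (1,0) (1,1) (1,2) (1,4) (1,5) (2,0) (2,1) (2,2) (2,3) (2,4) (3,1) (3,2) (3,3) (3,4) (4,0) (4,1) (4,2) (4,3) (4,4) (5,0) (5,2)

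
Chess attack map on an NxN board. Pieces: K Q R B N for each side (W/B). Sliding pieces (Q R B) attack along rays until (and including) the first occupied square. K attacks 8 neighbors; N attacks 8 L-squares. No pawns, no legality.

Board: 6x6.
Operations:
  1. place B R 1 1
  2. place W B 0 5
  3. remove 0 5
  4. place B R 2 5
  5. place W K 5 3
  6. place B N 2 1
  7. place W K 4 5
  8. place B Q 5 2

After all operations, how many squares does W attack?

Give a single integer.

Answer: 8

Derivation:
Op 1: place BR@(1,1)
Op 2: place WB@(0,5)
Op 3: remove (0,5)
Op 4: place BR@(2,5)
Op 5: place WK@(5,3)
Op 6: place BN@(2,1)
Op 7: place WK@(4,5)
Op 8: place BQ@(5,2)
Per-piece attacks for W:
  WK@(4,5): attacks (4,4) (5,5) (3,5) (5,4) (3,4)
  WK@(5,3): attacks (5,4) (5,2) (4,3) (4,4) (4,2)
Union (8 distinct): (3,4) (3,5) (4,2) (4,3) (4,4) (5,2) (5,4) (5,5)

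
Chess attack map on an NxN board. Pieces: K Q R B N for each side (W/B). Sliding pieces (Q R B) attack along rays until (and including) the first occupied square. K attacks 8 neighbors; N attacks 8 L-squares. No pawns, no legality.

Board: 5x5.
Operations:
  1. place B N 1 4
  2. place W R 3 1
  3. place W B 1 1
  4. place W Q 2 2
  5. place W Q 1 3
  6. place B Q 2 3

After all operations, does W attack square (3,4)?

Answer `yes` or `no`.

Op 1: place BN@(1,4)
Op 2: place WR@(3,1)
Op 3: place WB@(1,1)
Op 4: place WQ@(2,2)
Op 5: place WQ@(1,3)
Op 6: place BQ@(2,3)
Per-piece attacks for W:
  WB@(1,1): attacks (2,2) (2,0) (0,2) (0,0) [ray(1,1) blocked at (2,2)]
  WQ@(1,3): attacks (1,4) (1,2) (1,1) (2,3) (0,3) (2,4) (2,2) (0,4) (0,2) [ray(0,1) blocked at (1,4); ray(0,-1) blocked at (1,1); ray(1,0) blocked at (2,3); ray(1,-1) blocked at (2,2)]
  WQ@(2,2): attacks (2,3) (2,1) (2,0) (3,2) (4,2) (1,2) (0,2) (3,3) (4,4) (3,1) (1,3) (1,1) [ray(0,1) blocked at (2,3); ray(1,-1) blocked at (3,1); ray(-1,1) blocked at (1,3); ray(-1,-1) blocked at (1,1)]
  WR@(3,1): attacks (3,2) (3,3) (3,4) (3,0) (4,1) (2,1) (1,1) [ray(-1,0) blocked at (1,1)]
W attacks (3,4): yes

Answer: yes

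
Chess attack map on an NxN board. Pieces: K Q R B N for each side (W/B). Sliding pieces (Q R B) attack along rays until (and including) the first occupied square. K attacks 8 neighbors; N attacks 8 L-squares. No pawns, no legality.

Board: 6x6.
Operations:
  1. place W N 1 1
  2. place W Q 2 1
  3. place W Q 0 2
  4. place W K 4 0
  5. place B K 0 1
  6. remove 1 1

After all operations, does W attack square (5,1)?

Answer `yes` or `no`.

Op 1: place WN@(1,1)
Op 2: place WQ@(2,1)
Op 3: place WQ@(0,2)
Op 4: place WK@(4,0)
Op 5: place BK@(0,1)
Op 6: remove (1,1)
Per-piece attacks for W:
  WQ@(0,2): attacks (0,3) (0,4) (0,5) (0,1) (1,2) (2,2) (3,2) (4,2) (5,2) (1,3) (2,4) (3,5) (1,1) (2,0) [ray(0,-1) blocked at (0,1)]
  WQ@(2,1): attacks (2,2) (2,3) (2,4) (2,5) (2,0) (3,1) (4,1) (5,1) (1,1) (0,1) (3,2) (4,3) (5,4) (3,0) (1,2) (0,3) (1,0) [ray(-1,0) blocked at (0,1)]
  WK@(4,0): attacks (4,1) (5,0) (3,0) (5,1) (3,1)
W attacks (5,1): yes

Answer: yes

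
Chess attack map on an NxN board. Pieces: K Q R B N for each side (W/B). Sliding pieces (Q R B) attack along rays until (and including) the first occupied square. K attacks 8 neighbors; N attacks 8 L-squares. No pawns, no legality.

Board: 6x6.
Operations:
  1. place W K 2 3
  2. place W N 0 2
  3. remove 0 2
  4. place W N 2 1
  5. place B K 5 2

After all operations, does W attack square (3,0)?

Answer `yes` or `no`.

Answer: no

Derivation:
Op 1: place WK@(2,3)
Op 2: place WN@(0,2)
Op 3: remove (0,2)
Op 4: place WN@(2,1)
Op 5: place BK@(5,2)
Per-piece attacks for W:
  WN@(2,1): attacks (3,3) (4,2) (1,3) (0,2) (4,0) (0,0)
  WK@(2,3): attacks (2,4) (2,2) (3,3) (1,3) (3,4) (3,2) (1,4) (1,2)
W attacks (3,0): no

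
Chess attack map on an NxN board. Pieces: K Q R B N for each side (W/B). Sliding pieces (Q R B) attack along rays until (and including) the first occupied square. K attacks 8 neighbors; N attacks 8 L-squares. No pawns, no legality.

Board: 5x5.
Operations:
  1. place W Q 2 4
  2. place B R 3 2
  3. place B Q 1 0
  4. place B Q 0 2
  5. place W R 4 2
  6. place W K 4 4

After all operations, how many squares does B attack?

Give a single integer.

Answer: 20

Derivation:
Op 1: place WQ@(2,4)
Op 2: place BR@(3,2)
Op 3: place BQ@(1,0)
Op 4: place BQ@(0,2)
Op 5: place WR@(4,2)
Op 6: place WK@(4,4)
Per-piece attacks for B:
  BQ@(0,2): attacks (0,3) (0,4) (0,1) (0,0) (1,2) (2,2) (3,2) (1,3) (2,4) (1,1) (2,0) [ray(1,0) blocked at (3,2); ray(1,1) blocked at (2,4)]
  BQ@(1,0): attacks (1,1) (1,2) (1,3) (1,4) (2,0) (3,0) (4,0) (0,0) (2,1) (3,2) (0,1) [ray(1,1) blocked at (3,2)]
  BR@(3,2): attacks (3,3) (3,4) (3,1) (3,0) (4,2) (2,2) (1,2) (0,2) [ray(1,0) blocked at (4,2); ray(-1,0) blocked at (0,2)]
Union (20 distinct): (0,0) (0,1) (0,2) (0,3) (0,4) (1,1) (1,2) (1,3) (1,4) (2,0) (2,1) (2,2) (2,4) (3,0) (3,1) (3,2) (3,3) (3,4) (4,0) (4,2)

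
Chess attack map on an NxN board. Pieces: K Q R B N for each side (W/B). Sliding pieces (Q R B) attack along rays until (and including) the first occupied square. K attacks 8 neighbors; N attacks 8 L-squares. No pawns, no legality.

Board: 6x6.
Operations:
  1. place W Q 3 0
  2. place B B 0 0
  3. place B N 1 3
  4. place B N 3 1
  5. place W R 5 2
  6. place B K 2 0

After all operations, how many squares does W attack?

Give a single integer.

Op 1: place WQ@(3,0)
Op 2: place BB@(0,0)
Op 3: place BN@(1,3)
Op 4: place BN@(3,1)
Op 5: place WR@(5,2)
Op 6: place BK@(2,0)
Per-piece attacks for W:
  WQ@(3,0): attacks (3,1) (4,0) (5,0) (2,0) (4,1) (5,2) (2,1) (1,2) (0,3) [ray(0,1) blocked at (3,1); ray(-1,0) blocked at (2,0); ray(1,1) blocked at (5,2)]
  WR@(5,2): attacks (5,3) (5,4) (5,5) (5,1) (5,0) (4,2) (3,2) (2,2) (1,2) (0,2)
Union (17 distinct): (0,2) (0,3) (1,2) (2,0) (2,1) (2,2) (3,1) (3,2) (4,0) (4,1) (4,2) (5,0) (5,1) (5,2) (5,3) (5,4) (5,5)

Answer: 17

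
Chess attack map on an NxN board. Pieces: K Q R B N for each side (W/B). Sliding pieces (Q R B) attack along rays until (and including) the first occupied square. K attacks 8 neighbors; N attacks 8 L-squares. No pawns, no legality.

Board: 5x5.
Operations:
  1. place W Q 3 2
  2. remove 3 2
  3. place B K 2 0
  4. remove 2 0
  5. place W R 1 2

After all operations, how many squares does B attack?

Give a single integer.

Answer: 0

Derivation:
Op 1: place WQ@(3,2)
Op 2: remove (3,2)
Op 3: place BK@(2,0)
Op 4: remove (2,0)
Op 5: place WR@(1,2)
Per-piece attacks for B:
Union (0 distinct): (none)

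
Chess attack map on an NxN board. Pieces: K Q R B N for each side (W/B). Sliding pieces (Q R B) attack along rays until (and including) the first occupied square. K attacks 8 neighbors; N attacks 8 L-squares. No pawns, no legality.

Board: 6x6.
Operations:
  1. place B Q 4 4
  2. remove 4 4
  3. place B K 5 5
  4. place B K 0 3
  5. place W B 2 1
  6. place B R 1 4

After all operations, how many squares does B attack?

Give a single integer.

Op 1: place BQ@(4,4)
Op 2: remove (4,4)
Op 3: place BK@(5,5)
Op 4: place BK@(0,3)
Op 5: place WB@(2,1)
Op 6: place BR@(1,4)
Per-piece attacks for B:
  BK@(0,3): attacks (0,4) (0,2) (1,3) (1,4) (1,2)
  BR@(1,4): attacks (1,5) (1,3) (1,2) (1,1) (1,0) (2,4) (3,4) (4,4) (5,4) (0,4)
  BK@(5,5): attacks (5,4) (4,5) (4,4)
Union (13 distinct): (0,2) (0,4) (1,0) (1,1) (1,2) (1,3) (1,4) (1,5) (2,4) (3,4) (4,4) (4,5) (5,4)

Answer: 13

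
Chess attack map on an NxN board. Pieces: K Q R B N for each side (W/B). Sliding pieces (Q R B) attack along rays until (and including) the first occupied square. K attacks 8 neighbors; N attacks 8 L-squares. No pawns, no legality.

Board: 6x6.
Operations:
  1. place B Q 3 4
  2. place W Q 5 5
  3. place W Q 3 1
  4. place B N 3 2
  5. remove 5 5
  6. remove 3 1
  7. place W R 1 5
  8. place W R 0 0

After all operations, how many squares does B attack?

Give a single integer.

Answer: 21

Derivation:
Op 1: place BQ@(3,4)
Op 2: place WQ@(5,5)
Op 3: place WQ@(3,1)
Op 4: place BN@(3,2)
Op 5: remove (5,5)
Op 6: remove (3,1)
Op 7: place WR@(1,5)
Op 8: place WR@(0,0)
Per-piece attacks for B:
  BN@(3,2): attacks (4,4) (5,3) (2,4) (1,3) (4,0) (5,1) (2,0) (1,1)
  BQ@(3,4): attacks (3,5) (3,3) (3,2) (4,4) (5,4) (2,4) (1,4) (0,4) (4,5) (4,3) (5,2) (2,5) (2,3) (1,2) (0,1) [ray(0,-1) blocked at (3,2)]
Union (21 distinct): (0,1) (0,4) (1,1) (1,2) (1,3) (1,4) (2,0) (2,3) (2,4) (2,5) (3,2) (3,3) (3,5) (4,0) (4,3) (4,4) (4,5) (5,1) (5,2) (5,3) (5,4)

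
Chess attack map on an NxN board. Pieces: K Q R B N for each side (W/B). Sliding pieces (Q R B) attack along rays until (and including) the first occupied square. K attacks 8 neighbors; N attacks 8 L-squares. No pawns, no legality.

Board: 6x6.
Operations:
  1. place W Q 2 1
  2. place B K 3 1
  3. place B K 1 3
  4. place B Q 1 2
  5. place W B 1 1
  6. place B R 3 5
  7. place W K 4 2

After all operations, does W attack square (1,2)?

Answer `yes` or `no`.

Answer: yes

Derivation:
Op 1: place WQ@(2,1)
Op 2: place BK@(3,1)
Op 3: place BK@(1,3)
Op 4: place BQ@(1,2)
Op 5: place WB@(1,1)
Op 6: place BR@(3,5)
Op 7: place WK@(4,2)
Per-piece attacks for W:
  WB@(1,1): attacks (2,2) (3,3) (4,4) (5,5) (2,0) (0,2) (0,0)
  WQ@(2,1): attacks (2,2) (2,3) (2,4) (2,5) (2,0) (3,1) (1,1) (3,2) (4,3) (5,4) (3,0) (1,2) (1,0) [ray(1,0) blocked at (3,1); ray(-1,0) blocked at (1,1); ray(-1,1) blocked at (1,2)]
  WK@(4,2): attacks (4,3) (4,1) (5,2) (3,2) (5,3) (5,1) (3,3) (3,1)
W attacks (1,2): yes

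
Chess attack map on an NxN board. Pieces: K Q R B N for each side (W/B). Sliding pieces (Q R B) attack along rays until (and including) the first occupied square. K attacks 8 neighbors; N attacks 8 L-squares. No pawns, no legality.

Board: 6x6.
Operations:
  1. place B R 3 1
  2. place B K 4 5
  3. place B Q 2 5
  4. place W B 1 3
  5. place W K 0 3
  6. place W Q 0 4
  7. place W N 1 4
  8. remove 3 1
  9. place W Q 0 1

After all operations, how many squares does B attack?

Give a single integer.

Op 1: place BR@(3,1)
Op 2: place BK@(4,5)
Op 3: place BQ@(2,5)
Op 4: place WB@(1,3)
Op 5: place WK@(0,3)
Op 6: place WQ@(0,4)
Op 7: place WN@(1,4)
Op 8: remove (3,1)
Op 9: place WQ@(0,1)
Per-piece attacks for B:
  BQ@(2,5): attacks (2,4) (2,3) (2,2) (2,1) (2,0) (3,5) (4,5) (1,5) (0,5) (3,4) (4,3) (5,2) (1,4) [ray(1,0) blocked at (4,5); ray(-1,-1) blocked at (1,4)]
  BK@(4,5): attacks (4,4) (5,5) (3,5) (5,4) (3,4)
Union (16 distinct): (0,5) (1,4) (1,5) (2,0) (2,1) (2,2) (2,3) (2,4) (3,4) (3,5) (4,3) (4,4) (4,5) (5,2) (5,4) (5,5)

Answer: 16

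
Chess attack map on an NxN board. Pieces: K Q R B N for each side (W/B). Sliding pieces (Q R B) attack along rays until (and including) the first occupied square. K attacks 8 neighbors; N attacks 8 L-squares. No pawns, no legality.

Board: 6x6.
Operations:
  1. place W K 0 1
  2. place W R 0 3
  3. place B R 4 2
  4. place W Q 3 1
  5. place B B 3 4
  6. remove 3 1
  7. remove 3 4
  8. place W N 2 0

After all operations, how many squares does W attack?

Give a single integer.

Answer: 15

Derivation:
Op 1: place WK@(0,1)
Op 2: place WR@(0,3)
Op 3: place BR@(4,2)
Op 4: place WQ@(3,1)
Op 5: place BB@(3,4)
Op 6: remove (3,1)
Op 7: remove (3,4)
Op 8: place WN@(2,0)
Per-piece attacks for W:
  WK@(0,1): attacks (0,2) (0,0) (1,1) (1,2) (1,0)
  WR@(0,3): attacks (0,4) (0,5) (0,2) (0,1) (1,3) (2,3) (3,3) (4,3) (5,3) [ray(0,-1) blocked at (0,1)]
  WN@(2,0): attacks (3,2) (4,1) (1,2) (0,1)
Union (15 distinct): (0,0) (0,1) (0,2) (0,4) (0,5) (1,0) (1,1) (1,2) (1,3) (2,3) (3,2) (3,3) (4,1) (4,3) (5,3)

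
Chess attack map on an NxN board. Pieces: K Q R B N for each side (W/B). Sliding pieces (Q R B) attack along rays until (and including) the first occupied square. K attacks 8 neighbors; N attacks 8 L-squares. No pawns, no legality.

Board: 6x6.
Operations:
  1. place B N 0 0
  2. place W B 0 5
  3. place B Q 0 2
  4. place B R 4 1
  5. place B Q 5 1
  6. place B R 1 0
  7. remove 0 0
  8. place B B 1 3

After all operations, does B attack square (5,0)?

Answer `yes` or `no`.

Answer: yes

Derivation:
Op 1: place BN@(0,0)
Op 2: place WB@(0,5)
Op 3: place BQ@(0,2)
Op 4: place BR@(4,1)
Op 5: place BQ@(5,1)
Op 6: place BR@(1,0)
Op 7: remove (0,0)
Op 8: place BB@(1,3)
Per-piece attacks for B:
  BQ@(0,2): attacks (0,3) (0,4) (0,5) (0,1) (0,0) (1,2) (2,2) (3,2) (4,2) (5,2) (1,3) (1,1) (2,0) [ray(0,1) blocked at (0,5); ray(1,1) blocked at (1,3)]
  BR@(1,0): attacks (1,1) (1,2) (1,3) (2,0) (3,0) (4,0) (5,0) (0,0) [ray(0,1) blocked at (1,3)]
  BB@(1,3): attacks (2,4) (3,5) (2,2) (3,1) (4,0) (0,4) (0,2) [ray(-1,-1) blocked at (0,2)]
  BR@(4,1): attacks (4,2) (4,3) (4,4) (4,5) (4,0) (5,1) (3,1) (2,1) (1,1) (0,1) [ray(1,0) blocked at (5,1)]
  BQ@(5,1): attacks (5,2) (5,3) (5,4) (5,5) (5,0) (4,1) (4,2) (3,3) (2,4) (1,5) (4,0) [ray(-1,0) blocked at (4,1)]
B attacks (5,0): yes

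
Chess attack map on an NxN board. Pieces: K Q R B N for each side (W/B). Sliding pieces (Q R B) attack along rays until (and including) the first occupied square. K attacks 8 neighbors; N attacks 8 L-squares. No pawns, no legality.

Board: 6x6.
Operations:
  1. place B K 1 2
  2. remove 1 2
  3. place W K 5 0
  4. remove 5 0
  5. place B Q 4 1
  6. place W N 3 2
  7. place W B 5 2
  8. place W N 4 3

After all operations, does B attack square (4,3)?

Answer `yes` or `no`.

Answer: yes

Derivation:
Op 1: place BK@(1,2)
Op 2: remove (1,2)
Op 3: place WK@(5,0)
Op 4: remove (5,0)
Op 5: place BQ@(4,1)
Op 6: place WN@(3,2)
Op 7: place WB@(5,2)
Op 8: place WN@(4,3)
Per-piece attacks for B:
  BQ@(4,1): attacks (4,2) (4,3) (4,0) (5,1) (3,1) (2,1) (1,1) (0,1) (5,2) (5,0) (3,2) (3,0) [ray(0,1) blocked at (4,3); ray(1,1) blocked at (5,2); ray(-1,1) blocked at (3,2)]
B attacks (4,3): yes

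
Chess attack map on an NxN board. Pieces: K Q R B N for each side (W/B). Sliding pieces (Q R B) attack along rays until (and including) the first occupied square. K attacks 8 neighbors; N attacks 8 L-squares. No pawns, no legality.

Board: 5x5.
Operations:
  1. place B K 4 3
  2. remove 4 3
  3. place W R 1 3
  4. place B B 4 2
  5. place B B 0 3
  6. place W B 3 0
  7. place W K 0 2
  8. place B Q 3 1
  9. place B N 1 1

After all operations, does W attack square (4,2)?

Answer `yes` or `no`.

Op 1: place BK@(4,3)
Op 2: remove (4,3)
Op 3: place WR@(1,3)
Op 4: place BB@(4,2)
Op 5: place BB@(0,3)
Op 6: place WB@(3,0)
Op 7: place WK@(0,2)
Op 8: place BQ@(3,1)
Op 9: place BN@(1,1)
Per-piece attacks for W:
  WK@(0,2): attacks (0,3) (0,1) (1,2) (1,3) (1,1)
  WR@(1,3): attacks (1,4) (1,2) (1,1) (2,3) (3,3) (4,3) (0,3) [ray(0,-1) blocked at (1,1); ray(-1,0) blocked at (0,3)]
  WB@(3,0): attacks (4,1) (2,1) (1,2) (0,3) [ray(-1,1) blocked at (0,3)]
W attacks (4,2): no

Answer: no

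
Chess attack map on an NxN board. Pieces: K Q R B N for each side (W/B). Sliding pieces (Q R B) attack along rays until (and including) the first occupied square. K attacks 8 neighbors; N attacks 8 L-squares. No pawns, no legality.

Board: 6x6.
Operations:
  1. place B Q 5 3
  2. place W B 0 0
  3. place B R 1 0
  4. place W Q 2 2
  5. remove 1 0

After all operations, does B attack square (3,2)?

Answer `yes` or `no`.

Answer: no

Derivation:
Op 1: place BQ@(5,3)
Op 2: place WB@(0,0)
Op 3: place BR@(1,0)
Op 4: place WQ@(2,2)
Op 5: remove (1,0)
Per-piece attacks for B:
  BQ@(5,3): attacks (5,4) (5,5) (5,2) (5,1) (5,0) (4,3) (3,3) (2,3) (1,3) (0,3) (4,4) (3,5) (4,2) (3,1) (2,0)
B attacks (3,2): no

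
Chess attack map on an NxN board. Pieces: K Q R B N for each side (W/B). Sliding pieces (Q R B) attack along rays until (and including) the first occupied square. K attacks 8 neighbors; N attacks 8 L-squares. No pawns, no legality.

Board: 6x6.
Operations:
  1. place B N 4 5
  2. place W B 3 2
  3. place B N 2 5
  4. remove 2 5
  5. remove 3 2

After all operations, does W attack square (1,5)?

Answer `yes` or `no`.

Answer: no

Derivation:
Op 1: place BN@(4,5)
Op 2: place WB@(3,2)
Op 3: place BN@(2,5)
Op 4: remove (2,5)
Op 5: remove (3,2)
Per-piece attacks for W:
W attacks (1,5): no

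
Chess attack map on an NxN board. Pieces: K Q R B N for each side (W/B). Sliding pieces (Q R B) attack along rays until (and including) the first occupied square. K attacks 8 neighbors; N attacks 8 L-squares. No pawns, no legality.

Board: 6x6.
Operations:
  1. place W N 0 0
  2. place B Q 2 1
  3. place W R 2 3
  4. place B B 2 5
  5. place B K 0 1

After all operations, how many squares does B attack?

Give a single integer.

Op 1: place WN@(0,0)
Op 2: place BQ@(2,1)
Op 3: place WR@(2,3)
Op 4: place BB@(2,5)
Op 5: place BK@(0,1)
Per-piece attacks for B:
  BK@(0,1): attacks (0,2) (0,0) (1,1) (1,2) (1,0)
  BQ@(2,1): attacks (2,2) (2,3) (2,0) (3,1) (4,1) (5,1) (1,1) (0,1) (3,2) (4,3) (5,4) (3,0) (1,2) (0,3) (1,0) [ray(0,1) blocked at (2,3); ray(-1,0) blocked at (0,1)]
  BB@(2,5): attacks (3,4) (4,3) (5,2) (1,4) (0,3)
Union (20 distinct): (0,0) (0,1) (0,2) (0,3) (1,0) (1,1) (1,2) (1,4) (2,0) (2,2) (2,3) (3,0) (3,1) (3,2) (3,4) (4,1) (4,3) (5,1) (5,2) (5,4)

Answer: 20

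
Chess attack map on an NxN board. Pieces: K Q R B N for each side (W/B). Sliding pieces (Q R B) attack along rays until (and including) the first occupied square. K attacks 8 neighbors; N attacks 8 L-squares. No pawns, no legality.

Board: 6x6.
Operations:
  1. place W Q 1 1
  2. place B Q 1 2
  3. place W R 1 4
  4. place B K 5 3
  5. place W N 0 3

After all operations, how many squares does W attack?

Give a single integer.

Op 1: place WQ@(1,1)
Op 2: place BQ@(1,2)
Op 3: place WR@(1,4)
Op 4: place BK@(5,3)
Op 5: place WN@(0,3)
Per-piece attacks for W:
  WN@(0,3): attacks (1,5) (2,4) (1,1) (2,2)
  WQ@(1,1): attacks (1,2) (1,0) (2,1) (3,1) (4,1) (5,1) (0,1) (2,2) (3,3) (4,4) (5,5) (2,0) (0,2) (0,0) [ray(0,1) blocked at (1,2)]
  WR@(1,4): attacks (1,5) (1,3) (1,2) (2,4) (3,4) (4,4) (5,4) (0,4) [ray(0,-1) blocked at (1,2)]
Union (21 distinct): (0,0) (0,1) (0,2) (0,4) (1,0) (1,1) (1,2) (1,3) (1,5) (2,0) (2,1) (2,2) (2,4) (3,1) (3,3) (3,4) (4,1) (4,4) (5,1) (5,4) (5,5)

Answer: 21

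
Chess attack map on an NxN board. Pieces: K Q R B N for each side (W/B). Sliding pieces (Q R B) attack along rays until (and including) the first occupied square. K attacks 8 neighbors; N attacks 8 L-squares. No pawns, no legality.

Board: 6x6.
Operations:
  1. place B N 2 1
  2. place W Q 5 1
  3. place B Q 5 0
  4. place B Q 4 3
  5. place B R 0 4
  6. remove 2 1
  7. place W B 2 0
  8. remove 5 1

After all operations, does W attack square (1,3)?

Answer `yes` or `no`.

Answer: no

Derivation:
Op 1: place BN@(2,1)
Op 2: place WQ@(5,1)
Op 3: place BQ@(5,0)
Op 4: place BQ@(4,3)
Op 5: place BR@(0,4)
Op 6: remove (2,1)
Op 7: place WB@(2,0)
Op 8: remove (5,1)
Per-piece attacks for W:
  WB@(2,0): attacks (3,1) (4,2) (5,3) (1,1) (0,2)
W attacks (1,3): no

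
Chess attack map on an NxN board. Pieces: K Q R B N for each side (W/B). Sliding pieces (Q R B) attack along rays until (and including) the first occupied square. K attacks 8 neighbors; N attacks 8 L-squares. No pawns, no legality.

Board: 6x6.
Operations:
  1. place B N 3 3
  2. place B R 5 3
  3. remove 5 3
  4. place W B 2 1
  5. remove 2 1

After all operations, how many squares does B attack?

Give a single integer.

Op 1: place BN@(3,3)
Op 2: place BR@(5,3)
Op 3: remove (5,3)
Op 4: place WB@(2,1)
Op 5: remove (2,1)
Per-piece attacks for B:
  BN@(3,3): attacks (4,5) (5,4) (2,5) (1,4) (4,1) (5,2) (2,1) (1,2)
Union (8 distinct): (1,2) (1,4) (2,1) (2,5) (4,1) (4,5) (5,2) (5,4)

Answer: 8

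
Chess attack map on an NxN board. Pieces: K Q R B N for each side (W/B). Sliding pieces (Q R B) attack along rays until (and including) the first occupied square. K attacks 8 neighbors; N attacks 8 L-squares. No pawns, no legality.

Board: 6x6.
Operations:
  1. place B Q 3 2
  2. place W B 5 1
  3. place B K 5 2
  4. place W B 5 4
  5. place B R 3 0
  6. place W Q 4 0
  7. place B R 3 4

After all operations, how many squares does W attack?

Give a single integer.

Op 1: place BQ@(3,2)
Op 2: place WB@(5,1)
Op 3: place BK@(5,2)
Op 4: place WB@(5,4)
Op 5: place BR@(3,0)
Op 6: place WQ@(4,0)
Op 7: place BR@(3,4)
Per-piece attacks for W:
  WQ@(4,0): attacks (4,1) (4,2) (4,3) (4,4) (4,5) (5,0) (3,0) (5,1) (3,1) (2,2) (1,3) (0,4) [ray(-1,0) blocked at (3,0); ray(1,1) blocked at (5,1)]
  WB@(5,1): attacks (4,2) (3,3) (2,4) (1,5) (4,0) [ray(-1,-1) blocked at (4,0)]
  WB@(5,4): attacks (4,5) (4,3) (3,2) [ray(-1,-1) blocked at (3,2)]
Union (17 distinct): (0,4) (1,3) (1,5) (2,2) (2,4) (3,0) (3,1) (3,2) (3,3) (4,0) (4,1) (4,2) (4,3) (4,4) (4,5) (5,0) (5,1)

Answer: 17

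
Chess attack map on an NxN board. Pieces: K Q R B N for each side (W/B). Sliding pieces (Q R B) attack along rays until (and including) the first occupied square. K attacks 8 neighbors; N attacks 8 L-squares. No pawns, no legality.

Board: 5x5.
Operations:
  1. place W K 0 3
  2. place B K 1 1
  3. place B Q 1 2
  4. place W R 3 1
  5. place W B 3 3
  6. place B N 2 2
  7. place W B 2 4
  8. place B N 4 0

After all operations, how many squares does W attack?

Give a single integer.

Answer: 15

Derivation:
Op 1: place WK@(0,3)
Op 2: place BK@(1,1)
Op 3: place BQ@(1,2)
Op 4: place WR@(3,1)
Op 5: place WB@(3,3)
Op 6: place BN@(2,2)
Op 7: place WB@(2,4)
Op 8: place BN@(4,0)
Per-piece attacks for W:
  WK@(0,3): attacks (0,4) (0,2) (1,3) (1,4) (1,2)
  WB@(2,4): attacks (3,3) (1,3) (0,2) [ray(1,-1) blocked at (3,3)]
  WR@(3,1): attacks (3,2) (3,3) (3,0) (4,1) (2,1) (1,1) [ray(0,1) blocked at (3,3); ray(-1,0) blocked at (1,1)]
  WB@(3,3): attacks (4,4) (4,2) (2,4) (2,2) [ray(-1,1) blocked at (2,4); ray(-1,-1) blocked at (2,2)]
Union (15 distinct): (0,2) (0,4) (1,1) (1,2) (1,3) (1,4) (2,1) (2,2) (2,4) (3,0) (3,2) (3,3) (4,1) (4,2) (4,4)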